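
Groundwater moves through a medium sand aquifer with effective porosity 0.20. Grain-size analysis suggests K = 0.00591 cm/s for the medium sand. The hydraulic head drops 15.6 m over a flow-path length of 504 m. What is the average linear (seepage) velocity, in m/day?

Convert K: 0.00591 cm/s × 864 = 5.106 m/day.
Hydraulic gradient i = Δh / L = 15.6 / 504 = 0.03095.
Darcy flux q = K · i = 5.106 × 0.03095 = 0.1581 m/day.
Seepage velocity v = q / n_e = 0.1581 / 0.20 = 0.7903 m/day.

0.790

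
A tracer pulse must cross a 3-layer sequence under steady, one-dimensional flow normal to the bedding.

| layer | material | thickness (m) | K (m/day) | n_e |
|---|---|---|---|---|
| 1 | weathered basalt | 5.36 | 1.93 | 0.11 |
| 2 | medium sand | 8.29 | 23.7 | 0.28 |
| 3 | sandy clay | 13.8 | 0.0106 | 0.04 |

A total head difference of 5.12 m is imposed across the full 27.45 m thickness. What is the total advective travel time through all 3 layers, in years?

2.42

With flow normal to the layers, continuity requires the same specific discharge q through every layer.
Σ(b_i/K_i) = 5.36/1.93 + 8.29/23.7 + 13.8/0.0106 = 1305 d.
q = Δh / Σ(b_i/K_i) = 5.12 / 1305 = 0.003923 m/day.
In each layer the seepage velocity is v_i = q/n_i, so the layer transit time is t_i = b_i·n_i / q:
  layer 1 (weathered basalt): t_1 = 5.36 × 0.11 / 0.003923 = 150.3 d
  layer 2 (medium sand): t_2 = 8.29 × 0.28 / 0.003923 = 591.6 d
  layer 3 (sandy clay): t_3 = 13.8 × 0.04 / 0.003923 = 140.7 d
Total t = Σ t_i = 882.6 days = 2.416 years.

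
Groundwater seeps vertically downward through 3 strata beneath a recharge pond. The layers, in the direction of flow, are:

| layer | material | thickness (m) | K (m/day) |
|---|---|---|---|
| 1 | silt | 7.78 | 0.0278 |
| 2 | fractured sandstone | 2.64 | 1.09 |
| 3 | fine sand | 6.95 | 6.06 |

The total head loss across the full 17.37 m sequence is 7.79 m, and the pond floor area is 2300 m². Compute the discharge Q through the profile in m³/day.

63.2

Flow is perpendicular to layering, so the layers act in series and the equivalent K is the thickness-weighted harmonic mean.
Total thickness L = 7.78 + 2.64 + 6.95 = 17.37 m.
Σ(b_i/K_i) = 7.78/0.0278 + 2.64/1.09 + 6.95/6.06 = 283.4 d.
K_eq = L / Σ(b_i/K_i) = 17.37 / 283.4 = 0.06129 m/day.
Q = K_eq · A · (Δh/L) = 0.06129 × 2300 × (7.79/17.37) = 63.22 m³/day.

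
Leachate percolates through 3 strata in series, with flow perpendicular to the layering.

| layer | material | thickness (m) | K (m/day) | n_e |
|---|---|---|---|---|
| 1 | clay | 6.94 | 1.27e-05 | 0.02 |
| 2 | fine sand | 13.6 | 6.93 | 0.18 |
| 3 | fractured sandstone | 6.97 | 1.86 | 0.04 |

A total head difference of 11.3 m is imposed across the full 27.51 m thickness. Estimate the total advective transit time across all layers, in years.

379

With flow normal to the layers, continuity requires the same specific discharge q through every layer.
Σ(b_i/K_i) = 6.94/1.27e-05 + 13.6/6.93 + 6.97/1.86 = 5.465e+05 d.
q = Δh / Σ(b_i/K_i) = 11.3 / 5.465e+05 = 2.068e-05 m/day.
In each layer the seepage velocity is v_i = q/n_i, so the layer transit time is t_i = b_i·n_i / q:
  layer 1 (clay): t_1 = 6.94 × 0.02 / 2.068e-05 = 6712 d
  layer 2 (fine sand): t_2 = 13.6 × 0.18 / 2.068e-05 = 1.184e+05 d
  layer 3 (fractured sandstone): t_3 = 6.97 × 0.04 / 2.068e-05 = 13483 d
Total t = Σ t_i = 1.386e+05 days = 379.4 years.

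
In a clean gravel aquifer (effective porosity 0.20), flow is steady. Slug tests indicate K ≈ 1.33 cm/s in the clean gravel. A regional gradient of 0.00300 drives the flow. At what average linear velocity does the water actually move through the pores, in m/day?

Convert K: 1.33 cm/s × 864 = 1149 m/day.
Hydraulic gradient i = 0.00300.
Darcy flux q = K · i = 1149 × 0.003000 = 3.447 m/day.
Seepage velocity v = q / n_e = 3.447 / 0.20 = 17.24 m/day.

17.2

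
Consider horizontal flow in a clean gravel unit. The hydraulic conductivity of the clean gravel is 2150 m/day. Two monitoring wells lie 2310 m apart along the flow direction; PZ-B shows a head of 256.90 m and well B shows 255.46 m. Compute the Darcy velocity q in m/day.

1.34

Hydraulic gradient i = (256.90 − 255.46) / 2310 = 1.44 / 2310 = 0.0006234.
Specific discharge q = K · i = 2150 × 0.0006234 = 1.340 m/day.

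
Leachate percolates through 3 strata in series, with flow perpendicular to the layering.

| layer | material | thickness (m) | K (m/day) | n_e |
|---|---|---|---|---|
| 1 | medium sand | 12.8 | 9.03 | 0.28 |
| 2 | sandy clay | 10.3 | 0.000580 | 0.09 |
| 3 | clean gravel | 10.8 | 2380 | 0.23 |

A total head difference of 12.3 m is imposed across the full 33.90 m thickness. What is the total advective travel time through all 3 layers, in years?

27.7

With flow normal to the layers, continuity requires the same specific discharge q through every layer.
Σ(b_i/K_i) = 12.8/9.03 + 10.3/0.000580 + 10.8/2380 = 17760 d.
q = Δh / Σ(b_i/K_i) = 12.3 / 17760 = 0.0006926 m/day.
In each layer the seepage velocity is v_i = q/n_i, so the layer transit time is t_i = b_i·n_i / q:
  layer 1 (medium sand): t_1 = 12.8 × 0.28 / 0.0006926 = 5175 d
  layer 2 (sandy clay): t_2 = 10.3 × 0.09 / 0.0006926 = 1339 d
  layer 3 (clean gravel): t_3 = 10.8 × 0.23 / 0.0006926 = 3587 d
Total t = Σ t_i = 10100 days = 27.65 years.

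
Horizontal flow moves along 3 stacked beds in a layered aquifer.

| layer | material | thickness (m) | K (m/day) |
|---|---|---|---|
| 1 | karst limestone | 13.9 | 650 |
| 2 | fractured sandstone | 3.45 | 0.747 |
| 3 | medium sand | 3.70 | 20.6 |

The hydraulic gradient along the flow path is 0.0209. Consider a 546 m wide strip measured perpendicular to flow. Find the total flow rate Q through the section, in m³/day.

Flow is parallel to layering, so each bed carries its own Darcy discharge and the transmissivities add.
Σ(K_i·b_i) = 650×13.9 + 0.747×3.45 + 20.6×3.70 = 9114 m²/day.
Hydraulic gradient i = 0.0209.
Q = Σ(K_i·b_i) · W · i = 9114 × 546 × 0.02090 = 1.040e+05 m³/day.

104000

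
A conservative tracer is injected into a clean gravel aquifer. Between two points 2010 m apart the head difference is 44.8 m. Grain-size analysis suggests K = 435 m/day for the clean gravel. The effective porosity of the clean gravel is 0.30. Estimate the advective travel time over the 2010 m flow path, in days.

62.2

Hydraulic gradient i = Δh / L = 44.8 / 2010 = 0.02229.
Darcy flux q = K · i = 435.0 × 0.02229 = 9.696 m/day.
Seepage velocity v = q / n_e = 9.696 / 0.30 = 32.32 m/day.
Travel time t = L / v = 2010 / 32.32 = 62.19 days.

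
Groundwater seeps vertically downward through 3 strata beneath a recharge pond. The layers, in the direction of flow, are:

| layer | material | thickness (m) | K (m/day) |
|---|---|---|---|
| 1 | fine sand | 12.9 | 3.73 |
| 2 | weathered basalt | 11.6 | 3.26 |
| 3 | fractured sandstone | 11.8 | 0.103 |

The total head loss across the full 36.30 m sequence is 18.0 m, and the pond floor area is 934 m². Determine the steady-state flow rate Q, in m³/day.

138

Flow is perpendicular to layering, so the layers act in series and the equivalent K is the thickness-weighted harmonic mean.
Total thickness L = 12.9 + 11.6 + 11.8 = 36.30 m.
Σ(b_i/K_i) = 12.9/3.73 + 11.6/3.26 + 11.8/0.103 = 121.6 d.
K_eq = L / Σ(b_i/K_i) = 36.30 / 121.6 = 0.2986 m/day.
Q = K_eq · A · (Δh/L) = 0.2986 × 934 × (18.0/36.30) = 138.3 m³/day.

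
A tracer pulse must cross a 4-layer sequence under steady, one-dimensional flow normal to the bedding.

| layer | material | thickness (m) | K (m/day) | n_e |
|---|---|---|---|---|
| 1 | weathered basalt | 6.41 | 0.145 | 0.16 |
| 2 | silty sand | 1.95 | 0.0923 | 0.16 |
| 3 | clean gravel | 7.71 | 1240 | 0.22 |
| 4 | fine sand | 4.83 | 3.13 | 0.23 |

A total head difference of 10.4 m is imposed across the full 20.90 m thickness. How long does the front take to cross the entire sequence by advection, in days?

26.7

With flow normal to the layers, continuity requires the same specific discharge q through every layer.
Σ(b_i/K_i) = 6.41/0.145 + 1.95/0.0923 + 7.71/1240 + 4.83/3.13 = 66.88 d.
q = Δh / Σ(b_i/K_i) = 10.4 / 66.88 = 0.1555 m/day.
In each layer the seepage velocity is v_i = q/n_i, so the layer transit time is t_i = b_i·n_i / q:
  layer 1 (weathered basalt): t_1 = 6.41 × 0.16 / 0.1555 = 6.596 d
  layer 2 (silty sand): t_2 = 1.95 × 0.16 / 0.1555 = 2.006 d
  layer 3 (clean gravel): t_3 = 7.71 × 0.22 / 0.1555 = 10.91 d
  layer 4 (fine sand): t_4 = 4.83 × 0.23 / 0.1555 = 7.144 d
Total t = Σ t_i = 26.65 days.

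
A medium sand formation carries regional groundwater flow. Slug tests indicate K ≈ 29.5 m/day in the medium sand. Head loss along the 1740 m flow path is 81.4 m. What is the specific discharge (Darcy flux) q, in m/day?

Hydraulic gradient i = Δh / L = 81.4 / 1740 = 0.04678.
Specific discharge q = K · i = 29.50 × 0.04678 = 1.380 m/day.

1.38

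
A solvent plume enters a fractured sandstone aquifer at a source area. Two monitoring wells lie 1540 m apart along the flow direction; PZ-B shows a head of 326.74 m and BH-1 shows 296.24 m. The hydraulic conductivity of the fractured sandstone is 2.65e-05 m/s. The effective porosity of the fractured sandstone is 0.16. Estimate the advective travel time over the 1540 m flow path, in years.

Convert K: 2.65e-05 m/s × 86400 = 2.290 m/day.
Hydraulic gradient i = (326.74 − 296.24) / 1540 = 30.5 / 1540 = 0.01981.
Darcy flux q = K · i = 2.290 × 0.01981 = 0.04535 m/day.
Seepage velocity v = q / n_e = 0.04535 / 0.16 = 0.2834 m/day.
Travel time t = L / v = 1540 / 0.2834 = 5434 days = 14.88 years.

14.9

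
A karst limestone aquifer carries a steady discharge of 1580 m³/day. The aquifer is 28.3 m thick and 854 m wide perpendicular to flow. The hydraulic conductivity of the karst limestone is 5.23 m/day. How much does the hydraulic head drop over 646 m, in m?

8.08

Cross-sectional area A = 854 × 28.3 = 24168 m².
From Q = K·A·i, i = Q / (K·A) = 1580 / (5.230 × 24168) = 0.01250.
Head loss Δh = i · L = 0.01250 × 646 = 8.075 m.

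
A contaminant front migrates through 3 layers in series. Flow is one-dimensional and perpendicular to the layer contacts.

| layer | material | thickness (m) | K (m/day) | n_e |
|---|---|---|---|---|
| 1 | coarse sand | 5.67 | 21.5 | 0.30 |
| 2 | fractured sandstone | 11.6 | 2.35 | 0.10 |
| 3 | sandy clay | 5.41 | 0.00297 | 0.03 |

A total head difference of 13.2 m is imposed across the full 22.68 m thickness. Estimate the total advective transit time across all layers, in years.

With flow normal to the layers, continuity requires the same specific discharge q through every layer.
Σ(b_i/K_i) = 5.67/21.5 + 11.6/2.35 + 5.41/0.00297 = 1827 d.
q = Δh / Σ(b_i/K_i) = 13.2 / 1827 = 0.007226 m/day.
In each layer the seepage velocity is v_i = q/n_i, so the layer transit time is t_i = b_i·n_i / q:
  layer 1 (coarse sand): t_1 = 5.67 × 0.30 / 0.007226 = 235.4 d
  layer 2 (fractured sandstone): t_2 = 11.6 × 0.10 / 0.007226 = 160.5 d
  layer 3 (sandy clay): t_3 = 5.41 × 0.03 / 0.007226 = 22.46 d
Total t = Σ t_i = 418.4 days = 1.146 years.

1.15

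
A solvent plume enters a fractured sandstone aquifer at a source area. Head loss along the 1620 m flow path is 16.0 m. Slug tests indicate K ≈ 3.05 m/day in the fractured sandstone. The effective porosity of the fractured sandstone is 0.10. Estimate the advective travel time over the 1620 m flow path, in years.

Hydraulic gradient i = Δh / L = 16.0 / 1620 = 0.009877.
Darcy flux q = K · i = 3.050 × 0.009877 = 0.03012 m/day.
Seepage velocity v = q / n_e = 0.03012 / 0.10 = 0.3012 m/day.
Travel time t = L / v = 1620 / 0.3012 = 5378 days = 14.72 years.

14.7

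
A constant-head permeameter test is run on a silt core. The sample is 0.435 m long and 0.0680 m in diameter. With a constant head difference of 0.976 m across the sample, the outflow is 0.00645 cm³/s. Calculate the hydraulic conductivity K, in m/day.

Cross-sectional area A = π·(d/2)² = π × (0.0680/2)² = 0.003632 m².
Convert discharge: 0.00645 cm³/s = 6.450e-09 m³/s.
Darcy's law rearranged: K = Q·L / (A·Δh) = 6.450e-09 × 0.435 / (0.003632 × 0.976) = 7.916e-07 m/s = 0.06839 m/day.

0.0684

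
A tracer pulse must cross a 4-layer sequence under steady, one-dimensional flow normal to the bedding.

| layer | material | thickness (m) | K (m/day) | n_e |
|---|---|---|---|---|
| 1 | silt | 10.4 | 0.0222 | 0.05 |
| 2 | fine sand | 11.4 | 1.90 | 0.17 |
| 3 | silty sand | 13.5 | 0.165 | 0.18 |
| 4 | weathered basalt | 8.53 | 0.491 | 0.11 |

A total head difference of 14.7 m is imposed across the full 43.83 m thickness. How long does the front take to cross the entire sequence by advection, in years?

0.623

With flow normal to the layers, continuity requires the same specific discharge q through every layer.
Σ(b_i/K_i) = 10.4/0.0222 + 11.4/1.90 + 13.5/0.165 + 8.53/0.491 = 573.7 d.
q = Δh / Σ(b_i/K_i) = 14.7 / 573.7 = 0.02562 m/day.
In each layer the seepage velocity is v_i = q/n_i, so the layer transit time is t_i = b_i·n_i / q:
  layer 1 (silt): t_1 = 10.4 × 0.05 / 0.02562 = 20.29 d
  layer 2 (fine sand): t_2 = 11.4 × 0.17 / 0.02562 = 75.63 d
  layer 3 (silty sand): t_3 = 13.5 × 0.18 / 0.02562 = 94.83 d
  layer 4 (weathered basalt): t_4 = 8.53 × 0.11 / 0.02562 = 36.62 d
Total t = Σ t_i = 227.4 days = 0.6225 years.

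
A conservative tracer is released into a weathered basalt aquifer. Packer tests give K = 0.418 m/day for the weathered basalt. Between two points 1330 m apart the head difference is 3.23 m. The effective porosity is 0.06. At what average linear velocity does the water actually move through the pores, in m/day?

0.0169

Hydraulic gradient i = Δh / L = 3.23 / 1330 = 0.002429.
Darcy flux q = K · i = 0.4180 × 0.002429 = 0.001015 m/day.
Seepage velocity v = q / n_e = 0.001015 / 0.06 = 0.01692 m/day.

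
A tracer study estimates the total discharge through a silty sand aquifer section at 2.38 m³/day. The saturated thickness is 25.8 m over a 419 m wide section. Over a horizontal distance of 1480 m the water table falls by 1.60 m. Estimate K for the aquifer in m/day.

0.204

Cross-sectional area A = 419 × 25.8 = 10810 m².
Hydraulic gradient i = Δh / L = 1.60 / 1480 = 0.001081.
From Q = K·A·i, K = Q / (A·i) = 2.38 / (10810 × 0.001081) = 0.2037 m/day.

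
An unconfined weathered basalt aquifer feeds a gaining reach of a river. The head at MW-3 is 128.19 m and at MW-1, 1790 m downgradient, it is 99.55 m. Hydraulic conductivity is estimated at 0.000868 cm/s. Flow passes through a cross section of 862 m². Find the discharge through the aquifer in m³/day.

10.3

Convert K: 0.000868 cm/s × 864 = 0.7500 m/day.
Hydraulic gradient i = (128.19 − 99.55) / 1790 = 28.64 / 1790 = 0.01600.
Darcy's law: Q = K · A · i = 0.7500 × 862.0 × 0.01600 = 10.34 m³/day.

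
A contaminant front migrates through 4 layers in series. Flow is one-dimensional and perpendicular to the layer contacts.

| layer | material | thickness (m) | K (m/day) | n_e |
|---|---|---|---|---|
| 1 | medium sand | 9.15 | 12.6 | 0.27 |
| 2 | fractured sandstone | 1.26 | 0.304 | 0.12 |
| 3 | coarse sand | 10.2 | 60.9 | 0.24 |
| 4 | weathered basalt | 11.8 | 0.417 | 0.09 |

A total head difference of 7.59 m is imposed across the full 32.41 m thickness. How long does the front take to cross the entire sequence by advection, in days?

With flow normal to the layers, continuity requires the same specific discharge q through every layer.
Σ(b_i/K_i) = 9.15/12.6 + 1.26/0.304 + 10.2/60.9 + 11.8/0.417 = 33.34 d.
q = Δh / Σ(b_i/K_i) = 7.59 / 33.34 = 0.2277 m/day.
In each layer the seepage velocity is v_i = q/n_i, so the layer transit time is t_i = b_i·n_i / q:
  layer 1 (medium sand): t_1 = 9.15 × 0.27 / 0.2277 = 10.85 d
  layer 2 (fractured sandstone): t_2 = 1.26 × 0.12 / 0.2277 = 0.6641 d
  layer 3 (coarse sand): t_3 = 10.2 × 0.24 / 0.2277 = 10.75 d
  layer 4 (weathered basalt): t_4 = 11.8 × 0.09 / 0.2277 = 4.664 d
Total t = Σ t_i = 26.93 days.

26.9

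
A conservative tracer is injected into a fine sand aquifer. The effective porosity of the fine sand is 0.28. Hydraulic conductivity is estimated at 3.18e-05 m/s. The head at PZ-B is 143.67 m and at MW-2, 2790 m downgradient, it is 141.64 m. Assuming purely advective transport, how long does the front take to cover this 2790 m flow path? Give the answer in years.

1070

Convert K: 3.18e-05 m/s × 86400 = 2.748 m/day.
Hydraulic gradient i = (143.67 − 141.64) / 2790 = 2.03 / 2790 = 0.0007276.
Darcy flux q = K · i = 2.748 × 0.0007276 = 0.001999 m/day.
Seepage velocity v = q / n_e = 0.001999 / 0.28 = 0.007140 m/day.
Travel time t = L / v = 2790 / 0.007140 = 3.908e+05 days = 1070 years.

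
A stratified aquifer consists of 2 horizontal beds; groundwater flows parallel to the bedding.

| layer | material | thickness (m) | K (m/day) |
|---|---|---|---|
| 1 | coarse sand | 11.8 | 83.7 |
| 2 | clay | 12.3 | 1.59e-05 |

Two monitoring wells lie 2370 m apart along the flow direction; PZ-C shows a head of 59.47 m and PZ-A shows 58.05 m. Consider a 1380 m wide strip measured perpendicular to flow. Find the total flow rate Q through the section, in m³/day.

Flow is parallel to layering, so each bed carries its own Darcy discharge and the transmissivities add.
Σ(K_i·b_i) = 83.7×11.8 + 1.59e-05×12.3 = 987.7 m²/day.
Hydraulic gradient i = (59.47 − 58.05) / 2370 = 1.42 / 2370 = 0.0005992.
Q = Σ(K_i·b_i) · W · i = 987.7 × 1380 × 0.0005992 = 816.6 m³/day.

817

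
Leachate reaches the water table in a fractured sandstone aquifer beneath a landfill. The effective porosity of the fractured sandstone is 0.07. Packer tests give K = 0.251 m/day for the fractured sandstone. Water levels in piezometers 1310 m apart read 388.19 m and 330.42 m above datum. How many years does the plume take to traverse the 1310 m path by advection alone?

Hydraulic gradient i = (388.19 − 330.42) / 1310 = 57.77 / 1310 = 0.04410.
Darcy flux q = K · i = 0.2510 × 0.04410 = 0.01107 m/day.
Seepage velocity v = q / n_e = 0.01107 / 0.07 = 0.1581 m/day.
Travel time t = L / v = 1310 / 0.1581 = 8284 days = 22.68 years.

22.7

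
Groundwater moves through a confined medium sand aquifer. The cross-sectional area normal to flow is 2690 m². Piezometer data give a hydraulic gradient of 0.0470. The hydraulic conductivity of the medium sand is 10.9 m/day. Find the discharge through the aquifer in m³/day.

1380

Hydraulic gradient i = 0.0470.
Darcy's law: Q = K · A · i = 10.90 × 2690 × 0.04700 = 1378 m³/day.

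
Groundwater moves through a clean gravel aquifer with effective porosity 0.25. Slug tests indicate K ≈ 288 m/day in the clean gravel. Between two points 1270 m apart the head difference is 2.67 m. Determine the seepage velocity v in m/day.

2.42

Hydraulic gradient i = Δh / L = 2.67 / 1270 = 0.002102.
Darcy flux q = K · i = 288.0 × 0.002102 = 0.6055 m/day.
Seepage velocity v = q / n_e = 0.6055 / 0.25 = 2.422 m/day.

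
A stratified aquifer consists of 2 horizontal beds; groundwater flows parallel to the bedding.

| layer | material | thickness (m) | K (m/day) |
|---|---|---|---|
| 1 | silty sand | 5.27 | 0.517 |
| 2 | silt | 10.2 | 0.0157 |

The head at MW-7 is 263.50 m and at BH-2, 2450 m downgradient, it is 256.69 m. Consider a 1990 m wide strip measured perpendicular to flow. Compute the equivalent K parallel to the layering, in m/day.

Flow is parallel to layering, so each bed carries its own Darcy discharge and the transmissivities add.
Σ(K_i·b_i) = 0.517×5.27 + 0.0157×10.2 = 2.885 m²/day.
Total thickness b = 15.47 m, so K_eq = Σ(K_i·b_i)/b = 0.1865 m/day.

0.186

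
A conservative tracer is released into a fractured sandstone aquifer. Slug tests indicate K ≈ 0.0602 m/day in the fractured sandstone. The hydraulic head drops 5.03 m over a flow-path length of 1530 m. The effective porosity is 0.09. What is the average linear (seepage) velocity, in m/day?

Hydraulic gradient i = Δh / L = 5.03 / 1530 = 0.003288.
Darcy flux q = K · i = 0.06020 × 0.003288 = 0.0001979 m/day.
Seepage velocity v = q / n_e = 0.0001979 / 0.09 = 0.002199 m/day.

0.00220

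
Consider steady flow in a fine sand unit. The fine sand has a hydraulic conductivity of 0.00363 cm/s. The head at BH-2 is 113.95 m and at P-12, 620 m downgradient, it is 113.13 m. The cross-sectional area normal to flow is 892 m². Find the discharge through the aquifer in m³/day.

Convert K: 0.00363 cm/s × 864 = 3.136 m/day.
Hydraulic gradient i = (113.95 − 113.13) / 620 = 0.82 / 620 = 0.001323.
Darcy's law: Q = K · A · i = 3.136 × 892.0 × 0.001323 = 3.700 m³/day.

3.70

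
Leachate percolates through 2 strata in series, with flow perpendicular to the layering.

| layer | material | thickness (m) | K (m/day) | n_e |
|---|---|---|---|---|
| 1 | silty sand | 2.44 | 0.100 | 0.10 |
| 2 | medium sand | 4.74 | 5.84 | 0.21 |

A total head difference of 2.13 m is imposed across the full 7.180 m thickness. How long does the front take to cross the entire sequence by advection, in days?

14.7

With flow normal to the layers, continuity requires the same specific discharge q through every layer.
Σ(b_i/K_i) = 2.44/0.100 + 4.74/5.84 = 25.21 d.
q = Δh / Σ(b_i/K_i) = 2.13 / 25.21 = 0.08448 m/day.
In each layer the seepage velocity is v_i = q/n_i, so the layer transit time is t_i = b_i·n_i / q:
  layer 1 (silty sand): t_1 = 2.44 × 0.10 / 0.08448 = 2.888 d
  layer 2 (medium sand): t_2 = 4.74 × 0.21 / 0.08448 = 11.78 d
Total t = Σ t_i = 14.67 days.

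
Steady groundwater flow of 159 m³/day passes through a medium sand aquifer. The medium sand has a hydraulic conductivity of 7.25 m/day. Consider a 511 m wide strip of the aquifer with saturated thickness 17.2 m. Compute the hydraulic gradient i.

Cross-sectional area A = 511 × 17.2 = 8789 m².
From Q = K·A·i, i = Q / (K·A) = 159 / (7.250 × 8789) = 0.002495.

0.00250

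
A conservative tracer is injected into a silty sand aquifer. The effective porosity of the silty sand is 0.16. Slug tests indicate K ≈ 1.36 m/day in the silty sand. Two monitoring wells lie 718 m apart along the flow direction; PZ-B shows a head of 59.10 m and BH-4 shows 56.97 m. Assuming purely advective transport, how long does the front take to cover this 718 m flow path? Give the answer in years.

78.0

Hydraulic gradient i = (59.10 − 56.97) / 718 = 2.13 / 718 = 0.002967.
Darcy flux q = K · i = 1.360 × 0.002967 = 0.004035 m/day.
Seepage velocity v = q / n_e = 0.004035 / 0.16 = 0.02522 m/day.
Travel time t = L / v = 718 / 0.02522 = 28474 days = 77.96 years.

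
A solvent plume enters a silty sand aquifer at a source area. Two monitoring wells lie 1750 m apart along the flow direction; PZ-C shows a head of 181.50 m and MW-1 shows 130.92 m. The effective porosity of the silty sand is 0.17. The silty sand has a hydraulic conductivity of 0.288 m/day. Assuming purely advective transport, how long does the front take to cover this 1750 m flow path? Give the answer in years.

Hydraulic gradient i = (181.50 − 130.92) / 1750 = 50.58 / 1750 = 0.02890.
Darcy flux q = K · i = 0.2880 × 0.02890 = 0.008324 m/day.
Seepage velocity v = q / n_e = 0.008324 / 0.17 = 0.04896 m/day.
Travel time t = L / v = 1750 / 0.04896 = 35740 days = 97.85 years.

97.9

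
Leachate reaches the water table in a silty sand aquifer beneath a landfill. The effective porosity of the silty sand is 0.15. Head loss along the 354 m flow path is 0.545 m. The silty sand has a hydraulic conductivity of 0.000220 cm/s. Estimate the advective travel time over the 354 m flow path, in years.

497

Convert K: 0.000220 cm/s × 864 = 0.1901 m/day.
Hydraulic gradient i = Δh / L = 0.545 / 354 = 0.001540.
Darcy flux q = K · i = 0.1901 × 0.001540 = 0.0002926 m/day.
Seepage velocity v = q / n_e = 0.0002926 / 0.15 = 0.001951 m/day.
Travel time t = L / v = 354 / 0.001951 = 1.815e+05 days = 496.8 years.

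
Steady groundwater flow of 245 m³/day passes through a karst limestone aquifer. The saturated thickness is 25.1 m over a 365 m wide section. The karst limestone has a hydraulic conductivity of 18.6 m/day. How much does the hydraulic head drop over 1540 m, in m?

2.21

Cross-sectional area A = 365 × 25.1 = 9162 m².
From Q = K·A·i, i = Q / (K·A) = 245 / (18.60 × 9162) = 0.001438.
Head loss Δh = i · L = 0.001438 × 1540 = 2.214 m.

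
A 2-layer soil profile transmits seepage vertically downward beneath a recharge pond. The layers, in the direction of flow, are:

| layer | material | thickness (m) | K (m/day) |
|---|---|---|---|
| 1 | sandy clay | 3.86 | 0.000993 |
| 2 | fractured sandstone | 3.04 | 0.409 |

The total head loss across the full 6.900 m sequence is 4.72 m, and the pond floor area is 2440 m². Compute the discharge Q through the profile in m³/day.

2.96

Flow is perpendicular to layering, so the layers act in series and the equivalent K is the thickness-weighted harmonic mean.
Total thickness L = 3.86 + 3.04 = 6.900 m.
Σ(b_i/K_i) = 3.86/0.000993 + 3.04/0.409 = 3895 d.
K_eq = L / Σ(b_i/K_i) = 6.900 / 3895 = 0.001772 m/day.
Q = K_eq · A · (Δh/L) = 0.001772 × 2440 × (4.72/6.900) = 2.957 m³/day.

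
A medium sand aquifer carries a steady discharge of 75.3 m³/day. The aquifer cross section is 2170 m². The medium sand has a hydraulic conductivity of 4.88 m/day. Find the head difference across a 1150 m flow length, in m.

From Q = K·A·i, i = Q / (K·A) = 75.3 / (4.880 × 2170) = 0.007111.
Head loss Δh = i · L = 0.007111 × 1150 = 8.177 m.

8.18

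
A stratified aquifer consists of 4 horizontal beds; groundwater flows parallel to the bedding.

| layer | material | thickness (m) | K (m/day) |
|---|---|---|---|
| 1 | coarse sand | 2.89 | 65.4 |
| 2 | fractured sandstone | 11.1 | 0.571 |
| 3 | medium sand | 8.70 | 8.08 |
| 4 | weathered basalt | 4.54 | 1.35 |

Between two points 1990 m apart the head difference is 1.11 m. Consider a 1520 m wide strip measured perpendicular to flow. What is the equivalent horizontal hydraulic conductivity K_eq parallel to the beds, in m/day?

9.98

Flow is parallel to layering, so each bed carries its own Darcy discharge and the transmissivities add.
Σ(K_i·b_i) = 65.4×2.89 + 0.571×11.1 + 8.08×8.70 + 1.35×4.54 = 271.8 m²/day.
Total thickness b = 27.23 m, so K_eq = Σ(K_i·b_i)/b = 9.981 m/day.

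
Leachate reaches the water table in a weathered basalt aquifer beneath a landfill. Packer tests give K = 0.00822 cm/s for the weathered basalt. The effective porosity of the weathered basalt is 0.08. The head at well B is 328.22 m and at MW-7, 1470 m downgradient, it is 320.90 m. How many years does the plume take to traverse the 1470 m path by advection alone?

Convert K: 0.00822 cm/s × 864 = 7.102 m/day.
Hydraulic gradient i = (328.22 − 320.90) / 1470 = 7.32 / 1470 = 0.004980.
Darcy flux q = K · i = 7.102 × 0.004980 = 0.03537 m/day.
Seepage velocity v = q / n_e = 0.03537 / 0.08 = 0.4421 m/day.
Travel time t = L / v = 1470 / 0.4421 = 3325 days = 9.104 years.

9.10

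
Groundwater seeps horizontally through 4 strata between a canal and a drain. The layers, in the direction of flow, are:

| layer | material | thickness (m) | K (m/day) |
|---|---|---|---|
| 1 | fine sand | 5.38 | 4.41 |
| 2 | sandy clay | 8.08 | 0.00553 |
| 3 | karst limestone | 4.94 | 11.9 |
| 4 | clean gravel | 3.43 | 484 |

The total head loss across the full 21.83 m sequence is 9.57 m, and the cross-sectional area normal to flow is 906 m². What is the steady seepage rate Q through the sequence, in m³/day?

5.93

Flow is perpendicular to layering, so the layers act in series and the equivalent K is the thickness-weighted harmonic mean.
Total thickness L = 5.38 + 8.08 + 4.94 + 3.43 = 21.83 m.
Σ(b_i/K_i) = 5.38/4.41 + 8.08/0.00553 + 4.94/11.9 + 3.43/484 = 1463 d.
K_eq = L / Σ(b_i/K_i) = 21.83 / 1463 = 0.01492 m/day.
Q = K_eq · A · (Δh/L) = 0.01492 × 906 × (9.57/21.83) = 5.927 m³/day.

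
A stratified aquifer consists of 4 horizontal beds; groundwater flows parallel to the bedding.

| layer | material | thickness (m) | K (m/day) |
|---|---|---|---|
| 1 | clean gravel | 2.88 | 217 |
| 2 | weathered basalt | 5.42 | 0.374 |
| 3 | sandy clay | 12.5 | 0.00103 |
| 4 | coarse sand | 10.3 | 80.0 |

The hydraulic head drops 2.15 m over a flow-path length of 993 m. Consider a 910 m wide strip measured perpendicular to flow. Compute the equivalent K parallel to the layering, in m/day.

46.7

Flow is parallel to layering, so each bed carries its own Darcy discharge and the transmissivities add.
Σ(K_i·b_i) = 217×2.88 + 0.374×5.42 + 0.00103×12.5 + 80.0×10.3 = 1451 m²/day.
Total thickness b = 31.10 m, so K_eq = Σ(K_i·b_i)/b = 46.66 m/day.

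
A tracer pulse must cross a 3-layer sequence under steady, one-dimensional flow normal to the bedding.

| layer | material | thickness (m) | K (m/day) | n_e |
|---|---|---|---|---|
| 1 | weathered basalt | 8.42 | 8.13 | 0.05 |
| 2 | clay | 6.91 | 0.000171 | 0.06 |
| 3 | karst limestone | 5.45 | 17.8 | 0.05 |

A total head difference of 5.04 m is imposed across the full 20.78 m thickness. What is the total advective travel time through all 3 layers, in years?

With flow normal to the layers, continuity requires the same specific discharge q through every layer.
Σ(b_i/K_i) = 8.42/8.13 + 6.91/0.000171 + 5.45/17.8 = 40411 d.
q = Δh / Σ(b_i/K_i) = 5.04 / 40411 = 0.0001247 m/day.
In each layer the seepage velocity is v_i = q/n_i, so the layer transit time is t_i = b_i·n_i / q:
  layer 1 (weathered basalt): t_1 = 8.42 × 0.05 / 0.0001247 = 3376 d
  layer 2 (clay): t_2 = 6.91 × 0.06 / 0.0001247 = 3324 d
  layer 3 (karst limestone): t_3 = 5.45 × 0.05 / 0.0001247 = 2185 d
Total t = Σ t_i = 8885 days = 24.33 years.

24.3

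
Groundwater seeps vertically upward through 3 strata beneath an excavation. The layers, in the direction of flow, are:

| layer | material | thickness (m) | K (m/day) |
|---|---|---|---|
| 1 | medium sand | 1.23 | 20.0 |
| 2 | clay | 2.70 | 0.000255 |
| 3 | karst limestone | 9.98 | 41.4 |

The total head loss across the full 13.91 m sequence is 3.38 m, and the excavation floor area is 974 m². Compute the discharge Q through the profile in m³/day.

Flow is perpendicular to layering, so the layers act in series and the equivalent K is the thickness-weighted harmonic mean.
Total thickness L = 1.23 + 2.70 + 9.98 = 13.91 m.
Σ(b_i/K_i) = 1.23/20.0 + 2.70/0.000255 + 9.98/41.4 = 10589 d.
K_eq = L / Σ(b_i/K_i) = 13.91 / 10589 = 0.001314 m/day.
Q = K_eq · A · (Δh/L) = 0.001314 × 974 × (3.38/13.91) = 0.3109 m³/day.

0.311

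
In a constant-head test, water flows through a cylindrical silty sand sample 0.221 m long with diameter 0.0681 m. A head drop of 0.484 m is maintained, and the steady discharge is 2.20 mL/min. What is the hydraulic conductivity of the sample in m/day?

0.397

Cross-sectional area A = π·(d/2)² = π × (0.0681/2)² = 0.003642 m².
Convert discharge: 2.20 mL/min = 3.667e-08 m³/s.
Darcy's law rearranged: K = Q·L / (A·Δh) = 3.667e-08 × 0.221 / (0.003642 × 0.484) = 4.597e-06 m/s = 0.3971 m/day.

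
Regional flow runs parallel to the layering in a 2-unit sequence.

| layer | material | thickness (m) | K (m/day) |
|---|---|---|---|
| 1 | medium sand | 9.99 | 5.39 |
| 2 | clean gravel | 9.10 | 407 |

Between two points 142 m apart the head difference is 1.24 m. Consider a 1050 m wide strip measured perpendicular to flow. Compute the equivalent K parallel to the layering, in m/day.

Flow is parallel to layering, so each bed carries its own Darcy discharge and the transmissivities add.
Σ(K_i·b_i) = 5.39×9.99 + 407×9.10 = 3758 m²/day.
Total thickness b = 19.09 m, so K_eq = Σ(K_i·b_i)/b = 196.8 m/day.

197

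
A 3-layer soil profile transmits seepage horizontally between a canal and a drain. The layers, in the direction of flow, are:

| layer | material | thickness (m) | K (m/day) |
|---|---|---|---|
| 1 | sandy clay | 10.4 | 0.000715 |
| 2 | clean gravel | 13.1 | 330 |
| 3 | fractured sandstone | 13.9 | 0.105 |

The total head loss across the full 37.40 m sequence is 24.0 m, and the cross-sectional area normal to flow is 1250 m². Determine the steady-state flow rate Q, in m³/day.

Flow is perpendicular to layering, so the layers act in series and the equivalent K is the thickness-weighted harmonic mean.
Total thickness L = 10.4 + 13.1 + 13.9 = 37.40 m.
Σ(b_i/K_i) = 10.4/0.000715 + 13.1/330 + 13.9/0.105 = 14678 d.
K_eq = L / Σ(b_i/K_i) = 37.40 / 14678 = 0.002548 m/day.
Q = K_eq · A · (Δh/L) = 0.002548 × 1250 × (24.0/37.40) = 2.044 m³/day.

2.04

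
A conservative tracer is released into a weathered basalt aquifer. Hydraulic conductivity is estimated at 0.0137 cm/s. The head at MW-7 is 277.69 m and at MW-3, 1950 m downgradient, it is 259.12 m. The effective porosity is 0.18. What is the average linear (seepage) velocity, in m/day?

0.626

Convert K: 0.0137 cm/s × 864 = 11.84 m/day.
Hydraulic gradient i = (277.69 − 259.12) / 1950 = 18.57 / 1950 = 0.009523.
Darcy flux q = K · i = 11.84 × 0.009523 = 0.1127 m/day.
Seepage velocity v = q / n_e = 0.1127 / 0.18 = 0.6262 m/day.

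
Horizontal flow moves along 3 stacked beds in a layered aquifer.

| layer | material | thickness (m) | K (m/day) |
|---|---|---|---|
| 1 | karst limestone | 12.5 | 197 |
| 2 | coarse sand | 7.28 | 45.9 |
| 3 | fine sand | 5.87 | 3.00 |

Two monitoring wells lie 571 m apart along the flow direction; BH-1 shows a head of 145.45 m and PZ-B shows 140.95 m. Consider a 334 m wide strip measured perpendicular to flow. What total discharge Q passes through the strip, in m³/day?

7410

Flow is parallel to layering, so each bed carries its own Darcy discharge and the transmissivities add.
Σ(K_i·b_i) = 197×12.5 + 45.9×7.28 + 3.00×5.87 = 2814 m²/day.
Hydraulic gradient i = (145.45 − 140.95) / 571 = 4.5 / 571 = 0.007881.
Q = Σ(K_i·b_i) · W · i = 2814 × 334 × 0.007881 = 7408 m³/day.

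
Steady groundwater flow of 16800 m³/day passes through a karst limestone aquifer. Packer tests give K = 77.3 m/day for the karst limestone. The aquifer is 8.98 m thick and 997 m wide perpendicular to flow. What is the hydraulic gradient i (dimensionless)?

Cross-sectional area A = 997 × 8.98 = 8953 m².
From Q = K·A·i, i = Q / (K·A) = 16800 / (77.30 × 8953) = 0.02427.

0.0243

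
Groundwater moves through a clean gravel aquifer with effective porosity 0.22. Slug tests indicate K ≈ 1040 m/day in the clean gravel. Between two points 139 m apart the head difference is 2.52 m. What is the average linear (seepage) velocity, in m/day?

Hydraulic gradient i = Δh / L = 2.52 / 139 = 0.01813.
Darcy flux q = K · i = 1040 × 0.01813 = 18.85 m/day.
Seepage velocity v = q / n_e = 18.85 / 0.22 = 85.70 m/day.

85.7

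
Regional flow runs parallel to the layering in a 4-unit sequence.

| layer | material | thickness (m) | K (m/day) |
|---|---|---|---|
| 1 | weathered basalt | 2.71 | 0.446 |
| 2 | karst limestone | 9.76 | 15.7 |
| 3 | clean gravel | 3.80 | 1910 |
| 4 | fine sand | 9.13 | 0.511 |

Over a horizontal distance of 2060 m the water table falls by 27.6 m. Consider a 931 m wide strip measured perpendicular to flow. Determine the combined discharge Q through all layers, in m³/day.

92500

Flow is parallel to layering, so each bed carries its own Darcy discharge and the transmissivities add.
Σ(K_i·b_i) = 0.446×2.71 + 15.7×9.76 + 1910×3.80 + 0.511×9.13 = 7417 m²/day.
Hydraulic gradient i = Δh / L = 27.6 / 2060 = 0.01340.
Q = Σ(K_i·b_i) · W · i = 7417 × 931 × 0.01340 = 92518 m³/day.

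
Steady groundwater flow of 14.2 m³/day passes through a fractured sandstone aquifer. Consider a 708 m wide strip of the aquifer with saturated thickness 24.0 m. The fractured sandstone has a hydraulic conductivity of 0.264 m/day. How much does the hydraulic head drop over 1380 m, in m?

4.37

Cross-sectional area A = 708 × 24.0 = 16992 m².
From Q = K·A·i, i = Q / (K·A) = 14.2 / (0.2640 × 16992) = 0.003165.
Head loss Δh = i · L = 0.003165 × 1380 = 4.368 m.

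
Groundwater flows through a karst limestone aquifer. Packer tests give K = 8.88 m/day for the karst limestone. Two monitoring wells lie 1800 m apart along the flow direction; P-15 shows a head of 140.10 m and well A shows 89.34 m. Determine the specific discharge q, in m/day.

0.250

Hydraulic gradient i = (140.10 − 89.34) / 1800 = 50.76 / 1800 = 0.02820.
Specific discharge q = K · i = 8.880 × 0.02820 = 0.2504 m/day.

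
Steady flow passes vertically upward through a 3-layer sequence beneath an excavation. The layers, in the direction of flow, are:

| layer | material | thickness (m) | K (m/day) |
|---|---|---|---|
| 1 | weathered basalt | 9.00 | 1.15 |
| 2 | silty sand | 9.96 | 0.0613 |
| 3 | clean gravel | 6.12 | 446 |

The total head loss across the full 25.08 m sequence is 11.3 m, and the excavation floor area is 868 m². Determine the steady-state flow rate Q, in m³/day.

Flow is perpendicular to layering, so the layers act in series and the equivalent K is the thickness-weighted harmonic mean.
Total thickness L = 9.00 + 9.96 + 6.12 = 25.08 m.
Σ(b_i/K_i) = 9.00/1.15 + 9.96/0.0613 + 6.12/446 = 170.3 d.
K_eq = L / Σ(b_i/K_i) = 25.08 / 170.3 = 0.1473 m/day.
Q = K_eq · A · (Δh/L) = 0.1473 × 868 × (11.3/25.08) = 57.59 m³/day.

57.6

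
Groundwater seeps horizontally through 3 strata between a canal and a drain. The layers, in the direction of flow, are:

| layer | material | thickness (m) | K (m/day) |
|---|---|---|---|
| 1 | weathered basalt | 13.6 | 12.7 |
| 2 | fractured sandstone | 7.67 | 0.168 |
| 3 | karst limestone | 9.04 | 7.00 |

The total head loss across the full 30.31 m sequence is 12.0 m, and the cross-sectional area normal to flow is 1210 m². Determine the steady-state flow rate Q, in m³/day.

302

Flow is perpendicular to layering, so the layers act in series and the equivalent K is the thickness-weighted harmonic mean.
Total thickness L = 13.6 + 7.67 + 9.04 = 30.31 m.
Σ(b_i/K_i) = 13.6/12.7 + 7.67/0.168 + 9.04/7.00 = 48.02 d.
K_eq = L / Σ(b_i/K_i) = 30.31 / 48.02 = 0.6312 m/day.
Q = K_eq · A · (Δh/L) = 0.6312 × 1210 × (12.0/30.31) = 302.4 m³/day.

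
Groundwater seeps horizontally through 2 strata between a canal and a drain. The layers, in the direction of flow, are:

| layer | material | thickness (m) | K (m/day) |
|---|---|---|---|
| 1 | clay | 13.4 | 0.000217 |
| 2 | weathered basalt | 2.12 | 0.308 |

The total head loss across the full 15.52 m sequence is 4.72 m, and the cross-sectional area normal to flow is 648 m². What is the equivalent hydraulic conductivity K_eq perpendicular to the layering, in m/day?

Flow is perpendicular to layering, so the layers act in series and the equivalent K is the thickness-weighted harmonic mean.
Total thickness L = 13.4 + 2.12 = 15.52 m.
Σ(b_i/K_i) = 13.4/0.000217 + 2.12/0.308 = 61758 d.
K_eq = L / Σ(b_i/K_i) = 15.52 / 61758 = 0.0002513 m/day.

0.000251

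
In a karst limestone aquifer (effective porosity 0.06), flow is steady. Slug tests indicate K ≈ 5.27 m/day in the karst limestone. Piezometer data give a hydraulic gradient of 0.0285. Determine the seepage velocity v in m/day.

Hydraulic gradient i = 0.0285.
Darcy flux q = K · i = 5.270 × 0.02850 = 0.1502 m/day.
Seepage velocity v = q / n_e = 0.1502 / 0.06 = 2.503 m/day.

2.50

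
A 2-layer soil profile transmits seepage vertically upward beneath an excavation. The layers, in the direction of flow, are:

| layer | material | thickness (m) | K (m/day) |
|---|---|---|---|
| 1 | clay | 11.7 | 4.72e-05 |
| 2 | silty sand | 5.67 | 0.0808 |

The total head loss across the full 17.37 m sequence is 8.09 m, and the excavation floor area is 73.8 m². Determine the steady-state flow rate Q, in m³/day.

Flow is perpendicular to layering, so the layers act in series and the equivalent K is the thickness-weighted harmonic mean.
Total thickness L = 11.7 + 5.67 = 17.37 m.
Σ(b_i/K_i) = 11.7/4.72e-05 + 5.67/0.0808 = 2.480e+05 d.
K_eq = L / Σ(b_i/K_i) = 17.37 / 2.480e+05 = 7.005e-05 m/day.
Q = K_eq · A · (Δh/L) = 7.005e-05 × 73.8 × (8.09/17.37) = 0.002408 m³/day.

0.00241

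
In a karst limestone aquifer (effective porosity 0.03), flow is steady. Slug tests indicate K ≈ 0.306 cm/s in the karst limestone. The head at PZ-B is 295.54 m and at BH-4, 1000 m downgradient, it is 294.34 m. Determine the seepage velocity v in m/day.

Convert K: 0.306 cm/s × 864 = 264.4 m/day.
Hydraulic gradient i = (295.54 − 294.34) / 1000 = 1.2 / 1000 = 0.001200.
Darcy flux q = K · i = 264.4 × 0.001200 = 0.3173 m/day.
Seepage velocity v = q / n_e = 0.3173 / 0.03 = 10.58 m/day.

10.6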